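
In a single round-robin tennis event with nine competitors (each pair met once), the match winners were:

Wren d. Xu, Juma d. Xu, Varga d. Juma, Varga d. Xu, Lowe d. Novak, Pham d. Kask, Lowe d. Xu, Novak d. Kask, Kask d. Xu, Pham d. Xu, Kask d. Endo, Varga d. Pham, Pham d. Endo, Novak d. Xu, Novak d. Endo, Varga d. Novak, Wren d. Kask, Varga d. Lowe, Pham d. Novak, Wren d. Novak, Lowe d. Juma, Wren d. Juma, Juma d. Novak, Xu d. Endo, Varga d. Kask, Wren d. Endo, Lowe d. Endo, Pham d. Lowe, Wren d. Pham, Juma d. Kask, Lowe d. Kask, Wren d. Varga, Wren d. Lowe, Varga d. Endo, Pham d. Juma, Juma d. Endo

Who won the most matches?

Win totals: Endo 0, Xu 1, Kask 2, Juma 4, Pham 6, Lowe 5, Novak 3, Varga 7, Wren 8.
Wren leads with 8 wins (next highest: 7).

Wren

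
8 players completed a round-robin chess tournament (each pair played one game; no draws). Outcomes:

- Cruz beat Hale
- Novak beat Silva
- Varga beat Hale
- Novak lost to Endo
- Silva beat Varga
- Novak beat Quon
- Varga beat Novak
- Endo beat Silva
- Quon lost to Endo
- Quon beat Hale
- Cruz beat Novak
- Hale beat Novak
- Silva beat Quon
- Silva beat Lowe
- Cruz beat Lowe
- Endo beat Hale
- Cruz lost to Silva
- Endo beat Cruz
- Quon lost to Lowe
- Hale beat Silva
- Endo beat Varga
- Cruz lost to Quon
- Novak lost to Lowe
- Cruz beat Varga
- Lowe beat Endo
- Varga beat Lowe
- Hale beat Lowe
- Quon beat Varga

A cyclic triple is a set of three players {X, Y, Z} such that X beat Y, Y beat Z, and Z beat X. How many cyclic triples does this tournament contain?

16

Win totals: Novak 2, Quon 3, Varga 3, Lowe 3, Hale 3, Endo 6, Silva 4, Cruz 4.
A player with w wins dominates both others in C(w,2) triples; summing gives 1 + 3 + 3 + 3 + 3 + 15 + 6 + 6 = 40 transitive triples.
Total triples C(8,3) = 56, so cyclic triples = 56 − 40 = 16.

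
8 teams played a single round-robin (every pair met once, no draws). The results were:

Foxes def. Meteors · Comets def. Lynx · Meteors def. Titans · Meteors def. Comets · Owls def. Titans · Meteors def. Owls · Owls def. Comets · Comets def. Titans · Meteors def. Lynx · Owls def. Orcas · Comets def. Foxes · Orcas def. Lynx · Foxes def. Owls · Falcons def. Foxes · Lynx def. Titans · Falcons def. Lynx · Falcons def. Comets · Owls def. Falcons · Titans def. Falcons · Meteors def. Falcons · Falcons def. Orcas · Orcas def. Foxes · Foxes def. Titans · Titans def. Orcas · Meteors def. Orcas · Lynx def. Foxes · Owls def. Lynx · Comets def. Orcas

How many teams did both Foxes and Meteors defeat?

2

Foxes beat: Titans, Owls, Meteors.
Meteors beat: Lynx, Orcas, Titans, Falcons, Comets, Owls.
Both beat: Titans, Owls — 2.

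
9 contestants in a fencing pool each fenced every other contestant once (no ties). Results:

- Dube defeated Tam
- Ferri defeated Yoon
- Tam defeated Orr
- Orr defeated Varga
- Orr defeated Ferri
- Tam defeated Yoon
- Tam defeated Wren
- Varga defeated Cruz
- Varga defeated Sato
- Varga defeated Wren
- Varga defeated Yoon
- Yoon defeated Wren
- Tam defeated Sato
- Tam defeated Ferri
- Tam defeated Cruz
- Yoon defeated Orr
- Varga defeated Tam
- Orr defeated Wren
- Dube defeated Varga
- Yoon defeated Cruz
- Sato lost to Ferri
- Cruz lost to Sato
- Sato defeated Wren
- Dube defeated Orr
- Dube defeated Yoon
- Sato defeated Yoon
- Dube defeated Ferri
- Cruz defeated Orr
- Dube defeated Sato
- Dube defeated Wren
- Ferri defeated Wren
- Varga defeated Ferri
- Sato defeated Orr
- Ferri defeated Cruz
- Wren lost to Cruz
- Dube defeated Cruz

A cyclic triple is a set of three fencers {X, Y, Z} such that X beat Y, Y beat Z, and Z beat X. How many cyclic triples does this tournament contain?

7

Win totals: Wren 0, Orr 3, Dube 8, Tam 6, Yoon 3, Ferri 4, Cruz 2, Sato 4, Varga 6.
A fencer with w wins dominates both others in C(w,2) triples; summing gives 0 + 3 + 28 + 15 + 3 + 6 + 1 + 6 + 15 = 77 transitive triples.
Total triples C(9,3) = 84, so cyclic triples = 84 − 77 = 7.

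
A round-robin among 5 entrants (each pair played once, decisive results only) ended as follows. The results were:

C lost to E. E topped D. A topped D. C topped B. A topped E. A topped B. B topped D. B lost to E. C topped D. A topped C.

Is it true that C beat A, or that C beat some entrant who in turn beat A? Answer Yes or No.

C did not beat A directly.
C beat B, D, but each of them lost to A. No two-step path.

No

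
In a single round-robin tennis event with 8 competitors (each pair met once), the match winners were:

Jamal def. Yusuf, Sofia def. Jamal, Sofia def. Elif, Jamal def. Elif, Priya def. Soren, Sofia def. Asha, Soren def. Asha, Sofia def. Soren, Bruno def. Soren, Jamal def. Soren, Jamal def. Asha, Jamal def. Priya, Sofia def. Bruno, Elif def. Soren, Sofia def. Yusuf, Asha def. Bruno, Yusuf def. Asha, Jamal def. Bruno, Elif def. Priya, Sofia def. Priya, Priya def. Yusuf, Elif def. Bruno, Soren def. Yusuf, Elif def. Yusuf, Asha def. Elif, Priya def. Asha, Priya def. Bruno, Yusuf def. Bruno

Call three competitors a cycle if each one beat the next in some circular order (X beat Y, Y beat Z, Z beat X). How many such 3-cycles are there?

Win totals: Elif 4, Sofia 7, Bruno 1, Asha 2, Soren 2, Yusuf 2, Jamal 6, Priya 4.
A competitor with w wins dominates both others in C(w,2) triples; summing gives 6 + 21 + 0 + 1 + 1 + 1 + 15 + 6 = 51 transitive triples.
Total triples C(8,3) = 56, so cyclic triples = 56 − 51 = 5.

5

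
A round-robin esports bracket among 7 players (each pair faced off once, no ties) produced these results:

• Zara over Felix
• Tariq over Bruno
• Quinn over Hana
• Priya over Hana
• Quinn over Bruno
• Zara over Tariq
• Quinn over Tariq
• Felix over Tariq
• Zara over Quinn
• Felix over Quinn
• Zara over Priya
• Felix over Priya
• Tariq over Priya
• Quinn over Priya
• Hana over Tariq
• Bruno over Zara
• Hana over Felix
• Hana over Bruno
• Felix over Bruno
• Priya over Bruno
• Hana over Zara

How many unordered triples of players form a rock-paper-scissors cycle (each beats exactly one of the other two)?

9

Win totals: Bruno 1, Zara 4, Tariq 2, Quinn 4, Hana 4, Priya 2, Felix 4.
A player with w wins dominates both others in C(w,2) triples; summing gives 0 + 6 + 1 + 6 + 6 + 1 + 6 = 26 transitive triples.
Total triples C(7,3) = 35, so cyclic triples = 35 − 26 = 9.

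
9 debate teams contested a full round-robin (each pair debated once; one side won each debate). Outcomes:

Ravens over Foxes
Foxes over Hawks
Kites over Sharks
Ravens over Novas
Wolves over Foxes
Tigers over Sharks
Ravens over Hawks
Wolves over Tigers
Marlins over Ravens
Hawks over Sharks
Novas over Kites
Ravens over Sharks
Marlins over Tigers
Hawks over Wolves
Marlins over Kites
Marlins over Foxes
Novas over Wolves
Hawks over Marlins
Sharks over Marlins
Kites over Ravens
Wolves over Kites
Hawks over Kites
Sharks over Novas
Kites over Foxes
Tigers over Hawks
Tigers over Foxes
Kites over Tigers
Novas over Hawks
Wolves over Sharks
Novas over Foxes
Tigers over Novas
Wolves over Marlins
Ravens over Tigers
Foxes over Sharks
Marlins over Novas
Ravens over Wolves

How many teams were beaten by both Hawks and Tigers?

1

Hawks beat: Kites, Wolves, Marlins, Sharks.
Tigers beat: Novas, Hawks, Foxes, Sharks.
Both beat: Sharks — 1.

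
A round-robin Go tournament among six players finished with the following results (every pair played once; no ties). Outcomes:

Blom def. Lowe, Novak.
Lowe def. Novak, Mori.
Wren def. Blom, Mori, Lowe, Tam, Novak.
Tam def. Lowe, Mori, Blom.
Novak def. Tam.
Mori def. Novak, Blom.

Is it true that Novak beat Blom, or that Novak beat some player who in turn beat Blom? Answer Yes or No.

Yes

Novak did not beat Blom directly.
Novak beat Tam. Of those, Tam beat Blom.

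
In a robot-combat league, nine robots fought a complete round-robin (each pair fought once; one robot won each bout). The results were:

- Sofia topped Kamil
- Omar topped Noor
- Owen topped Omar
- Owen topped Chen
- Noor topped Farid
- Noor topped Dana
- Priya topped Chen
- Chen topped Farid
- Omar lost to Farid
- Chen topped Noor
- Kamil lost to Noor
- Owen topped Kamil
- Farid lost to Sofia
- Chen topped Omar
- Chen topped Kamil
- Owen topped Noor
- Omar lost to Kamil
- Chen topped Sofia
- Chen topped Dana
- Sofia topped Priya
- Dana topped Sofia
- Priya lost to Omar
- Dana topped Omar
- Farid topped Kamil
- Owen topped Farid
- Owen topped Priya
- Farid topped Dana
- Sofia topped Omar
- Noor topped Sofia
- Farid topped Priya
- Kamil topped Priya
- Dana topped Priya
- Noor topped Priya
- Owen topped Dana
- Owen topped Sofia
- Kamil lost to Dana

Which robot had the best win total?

Win totals: Kamil 2, Noor 5, Omar 2, Farid 4, Chen 6, Sofia 4, Priya 1, Owen 8, Dana 4.
Owen leads with 8 wins (next highest: 6).

Owen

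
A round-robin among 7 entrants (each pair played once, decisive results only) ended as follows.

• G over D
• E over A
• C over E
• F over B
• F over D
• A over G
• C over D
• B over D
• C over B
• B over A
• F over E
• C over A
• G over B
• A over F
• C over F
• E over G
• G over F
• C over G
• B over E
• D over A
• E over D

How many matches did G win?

G's results: beat B, D, F; lost to A, C, E.
That is 3 wins.

3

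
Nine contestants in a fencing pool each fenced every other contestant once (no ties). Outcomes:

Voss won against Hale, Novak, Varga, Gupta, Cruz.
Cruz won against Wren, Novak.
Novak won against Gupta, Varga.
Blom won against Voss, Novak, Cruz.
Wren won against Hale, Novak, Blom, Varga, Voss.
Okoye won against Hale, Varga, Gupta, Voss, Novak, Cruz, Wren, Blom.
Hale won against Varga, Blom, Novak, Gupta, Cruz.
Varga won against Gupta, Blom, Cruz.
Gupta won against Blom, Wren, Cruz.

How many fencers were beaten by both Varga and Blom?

Varga beat: Cruz, Blom, Gupta.
Blom beat: Cruz, Novak, Voss.
Both beat: Cruz — 1.

1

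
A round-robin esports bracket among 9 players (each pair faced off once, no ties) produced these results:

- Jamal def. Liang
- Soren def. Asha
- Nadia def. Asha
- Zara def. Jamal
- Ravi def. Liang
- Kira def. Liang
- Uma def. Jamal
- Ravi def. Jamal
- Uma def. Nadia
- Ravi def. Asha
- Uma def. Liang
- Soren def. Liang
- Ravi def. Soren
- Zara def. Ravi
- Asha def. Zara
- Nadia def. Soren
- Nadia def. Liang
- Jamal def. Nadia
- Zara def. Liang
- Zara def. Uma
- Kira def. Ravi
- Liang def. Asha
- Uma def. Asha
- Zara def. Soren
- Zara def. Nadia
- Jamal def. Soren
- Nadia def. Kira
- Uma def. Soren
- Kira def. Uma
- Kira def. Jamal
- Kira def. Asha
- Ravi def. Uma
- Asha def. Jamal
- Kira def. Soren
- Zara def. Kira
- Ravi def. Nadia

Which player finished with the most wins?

Win totals: Uma 5, Asha 2, Zara 7, Nadia 4, Liang 1, Jamal 3, Soren 2, Kira 6, Ravi 6.
Zara leads with 7 wins (next highest: 6).

Zara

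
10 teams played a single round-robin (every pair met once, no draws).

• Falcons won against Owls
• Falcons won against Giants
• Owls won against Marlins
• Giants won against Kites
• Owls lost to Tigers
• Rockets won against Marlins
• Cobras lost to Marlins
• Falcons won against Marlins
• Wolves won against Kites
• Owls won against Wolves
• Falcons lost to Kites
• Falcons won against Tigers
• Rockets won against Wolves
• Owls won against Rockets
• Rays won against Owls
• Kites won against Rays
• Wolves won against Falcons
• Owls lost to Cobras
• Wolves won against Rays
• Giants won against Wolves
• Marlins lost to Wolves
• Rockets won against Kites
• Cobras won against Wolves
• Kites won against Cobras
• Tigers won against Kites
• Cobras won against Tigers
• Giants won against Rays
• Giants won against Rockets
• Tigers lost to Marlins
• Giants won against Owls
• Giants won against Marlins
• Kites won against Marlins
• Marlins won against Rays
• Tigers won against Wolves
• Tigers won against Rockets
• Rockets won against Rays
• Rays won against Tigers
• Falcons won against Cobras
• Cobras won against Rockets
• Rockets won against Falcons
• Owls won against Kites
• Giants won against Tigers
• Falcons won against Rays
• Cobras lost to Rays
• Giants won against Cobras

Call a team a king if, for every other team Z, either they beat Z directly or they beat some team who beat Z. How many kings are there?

Marlins cannot reach Giants, Falcons in two steps.
Giants reaches everyone (king).
Rays cannot reach Giants, Falcons in two steps.
Tigers cannot reach Giants in two steps.
Rockets reaches everyone (king).
Falcons reaches everyone (king).
Owls cannot reach Giants in two steps.
Cobras cannot reach Giants in two steps.
Wolves cannot reach Rockets in two steps.
Kites reaches everyone (king).
Kings: Giants, Rockets, Falcons, Kites — 4.

4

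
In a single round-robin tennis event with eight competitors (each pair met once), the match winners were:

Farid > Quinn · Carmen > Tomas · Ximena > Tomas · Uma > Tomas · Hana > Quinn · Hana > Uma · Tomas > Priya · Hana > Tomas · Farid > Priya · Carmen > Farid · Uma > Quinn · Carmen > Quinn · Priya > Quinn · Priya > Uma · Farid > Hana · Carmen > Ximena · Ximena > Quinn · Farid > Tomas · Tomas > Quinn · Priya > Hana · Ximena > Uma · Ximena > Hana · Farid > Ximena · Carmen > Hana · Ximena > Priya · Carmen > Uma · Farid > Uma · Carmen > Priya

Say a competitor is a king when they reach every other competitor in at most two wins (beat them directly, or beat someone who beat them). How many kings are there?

Hana cannot reach Ximena, Farid, Carmen in two steps.
Priya cannot reach Ximena, Farid, Carmen in two steps.
Tomas cannot reach Ximena, Farid, Carmen in two steps.
Uma cannot reach Hana, Ximena, Farid, Carmen in two steps.
Ximena cannot reach Farid, Carmen in two steps.
Farid cannot reach Carmen in two steps.
Quinn cannot reach Hana, Priya, Tomas, Uma, Ximena, Farid, Carmen in two steps.
Carmen reaches everyone (king).
Kings: Carmen — 1.

1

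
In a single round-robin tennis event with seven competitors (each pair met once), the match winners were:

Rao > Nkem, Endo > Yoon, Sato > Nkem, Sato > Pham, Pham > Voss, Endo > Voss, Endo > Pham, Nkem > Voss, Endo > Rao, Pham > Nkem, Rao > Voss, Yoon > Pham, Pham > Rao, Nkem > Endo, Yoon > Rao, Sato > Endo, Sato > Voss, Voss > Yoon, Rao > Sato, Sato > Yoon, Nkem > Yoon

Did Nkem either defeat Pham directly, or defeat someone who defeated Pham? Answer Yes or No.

Yes

Nkem did not beat Pham directly.
Nkem beat Endo, Yoon, Voss. Of those, Endo beat Pham.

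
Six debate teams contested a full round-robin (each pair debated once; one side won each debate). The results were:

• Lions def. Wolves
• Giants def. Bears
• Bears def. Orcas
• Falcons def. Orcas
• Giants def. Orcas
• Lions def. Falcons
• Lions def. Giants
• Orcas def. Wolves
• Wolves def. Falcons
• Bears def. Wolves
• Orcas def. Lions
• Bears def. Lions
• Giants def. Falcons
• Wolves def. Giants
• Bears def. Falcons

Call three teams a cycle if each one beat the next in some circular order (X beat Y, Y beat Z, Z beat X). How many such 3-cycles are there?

6

Of the C(6,3) = 20 triples, the cyclic ones are: {Falcons, Wolves, Orcas}; {Falcons, Lions, Orcas}; {Wolves, Bears, Giants}; {Wolves, Orcas, Giants}; {Lions, Bears, Giants}; {Lions, Orcas, Giants}.
That is 6.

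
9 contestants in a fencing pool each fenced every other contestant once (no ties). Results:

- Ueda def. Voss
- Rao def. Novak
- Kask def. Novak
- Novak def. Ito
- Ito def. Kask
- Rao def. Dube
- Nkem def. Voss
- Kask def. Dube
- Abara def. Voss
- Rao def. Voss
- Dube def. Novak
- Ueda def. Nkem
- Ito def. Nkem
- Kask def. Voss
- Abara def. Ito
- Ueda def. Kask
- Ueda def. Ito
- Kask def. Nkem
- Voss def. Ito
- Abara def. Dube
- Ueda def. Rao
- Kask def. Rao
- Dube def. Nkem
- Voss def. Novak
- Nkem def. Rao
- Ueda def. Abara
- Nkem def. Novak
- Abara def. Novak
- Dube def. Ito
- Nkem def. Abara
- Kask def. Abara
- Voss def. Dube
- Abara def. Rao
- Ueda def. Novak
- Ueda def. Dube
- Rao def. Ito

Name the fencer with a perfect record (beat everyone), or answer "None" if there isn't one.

Ueda has 8 wins out of 8 opponents — a perfect record.

Ueda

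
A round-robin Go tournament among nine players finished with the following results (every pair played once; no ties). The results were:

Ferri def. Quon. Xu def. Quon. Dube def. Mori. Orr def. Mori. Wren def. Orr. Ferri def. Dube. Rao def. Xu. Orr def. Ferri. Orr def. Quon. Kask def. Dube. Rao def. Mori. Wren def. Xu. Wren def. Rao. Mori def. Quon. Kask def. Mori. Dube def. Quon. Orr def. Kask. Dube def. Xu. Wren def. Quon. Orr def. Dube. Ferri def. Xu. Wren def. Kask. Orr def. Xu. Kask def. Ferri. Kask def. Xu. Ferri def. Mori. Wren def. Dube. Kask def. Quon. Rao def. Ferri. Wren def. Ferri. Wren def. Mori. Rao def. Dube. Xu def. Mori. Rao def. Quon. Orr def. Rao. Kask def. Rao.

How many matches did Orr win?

Orr's results: beat Mori, Dube, Xu, Quon, Ferri, Kask, Rao; lost to Wren.
That is 7 wins.

7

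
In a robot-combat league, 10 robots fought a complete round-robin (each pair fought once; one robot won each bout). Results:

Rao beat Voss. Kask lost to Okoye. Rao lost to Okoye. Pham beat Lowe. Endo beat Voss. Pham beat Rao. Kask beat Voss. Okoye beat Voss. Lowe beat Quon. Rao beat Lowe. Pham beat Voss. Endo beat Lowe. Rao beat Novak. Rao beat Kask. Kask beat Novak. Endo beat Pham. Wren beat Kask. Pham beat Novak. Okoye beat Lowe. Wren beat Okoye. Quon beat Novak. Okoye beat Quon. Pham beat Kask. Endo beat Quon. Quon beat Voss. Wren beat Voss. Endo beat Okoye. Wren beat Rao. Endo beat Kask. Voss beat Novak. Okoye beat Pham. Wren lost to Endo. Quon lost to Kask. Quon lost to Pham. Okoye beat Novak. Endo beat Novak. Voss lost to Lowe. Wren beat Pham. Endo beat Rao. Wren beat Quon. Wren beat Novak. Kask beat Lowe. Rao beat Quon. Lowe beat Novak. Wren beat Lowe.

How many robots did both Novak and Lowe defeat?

0

Novak beat: no one.
Lowe beat: Voss, Novak, Quon.
No one was beaten by both.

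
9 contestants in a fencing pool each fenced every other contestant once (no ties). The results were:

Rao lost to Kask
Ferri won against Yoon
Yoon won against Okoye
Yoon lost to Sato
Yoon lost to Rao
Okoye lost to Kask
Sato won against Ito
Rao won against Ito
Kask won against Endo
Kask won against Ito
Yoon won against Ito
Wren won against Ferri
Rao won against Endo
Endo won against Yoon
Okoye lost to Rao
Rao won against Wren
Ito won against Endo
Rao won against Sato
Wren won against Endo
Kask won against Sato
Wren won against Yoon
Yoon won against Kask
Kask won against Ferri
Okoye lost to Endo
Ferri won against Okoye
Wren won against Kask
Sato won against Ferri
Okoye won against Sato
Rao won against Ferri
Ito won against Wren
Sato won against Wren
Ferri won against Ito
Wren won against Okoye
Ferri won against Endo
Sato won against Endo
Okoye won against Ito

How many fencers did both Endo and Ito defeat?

0

Endo beat: Yoon, Okoye.
Ito beat: Endo, Wren.
No one was beaten by both.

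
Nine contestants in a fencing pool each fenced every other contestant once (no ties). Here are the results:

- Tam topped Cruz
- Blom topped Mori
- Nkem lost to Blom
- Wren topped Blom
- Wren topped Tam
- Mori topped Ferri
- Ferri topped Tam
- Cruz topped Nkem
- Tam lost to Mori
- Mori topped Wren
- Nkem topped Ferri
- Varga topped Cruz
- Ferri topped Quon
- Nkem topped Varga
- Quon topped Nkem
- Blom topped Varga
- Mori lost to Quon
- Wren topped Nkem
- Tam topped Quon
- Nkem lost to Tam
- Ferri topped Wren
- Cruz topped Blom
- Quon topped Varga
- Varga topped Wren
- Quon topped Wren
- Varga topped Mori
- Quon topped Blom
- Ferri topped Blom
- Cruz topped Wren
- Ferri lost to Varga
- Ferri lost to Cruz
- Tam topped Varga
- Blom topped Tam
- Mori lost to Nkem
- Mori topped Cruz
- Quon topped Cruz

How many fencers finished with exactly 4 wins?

Win totals: Blom 4, Ferri 4, Cruz 4, Tam 4, Wren 3, Nkem 3, Quon 6, Varga 4, Mori 4.
Exactly 4: Blom, Ferri, Cruz, Tam, Varga, Mori — 6 fencers.

6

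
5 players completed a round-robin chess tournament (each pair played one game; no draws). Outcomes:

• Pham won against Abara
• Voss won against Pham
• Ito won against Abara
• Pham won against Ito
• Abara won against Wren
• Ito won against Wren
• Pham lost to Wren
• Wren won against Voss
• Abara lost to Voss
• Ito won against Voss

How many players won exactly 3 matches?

1

Win totals: Ito 3, Pham 2, Wren 2, Abara 1, Voss 2.
Exactly 3: Ito — 1 player.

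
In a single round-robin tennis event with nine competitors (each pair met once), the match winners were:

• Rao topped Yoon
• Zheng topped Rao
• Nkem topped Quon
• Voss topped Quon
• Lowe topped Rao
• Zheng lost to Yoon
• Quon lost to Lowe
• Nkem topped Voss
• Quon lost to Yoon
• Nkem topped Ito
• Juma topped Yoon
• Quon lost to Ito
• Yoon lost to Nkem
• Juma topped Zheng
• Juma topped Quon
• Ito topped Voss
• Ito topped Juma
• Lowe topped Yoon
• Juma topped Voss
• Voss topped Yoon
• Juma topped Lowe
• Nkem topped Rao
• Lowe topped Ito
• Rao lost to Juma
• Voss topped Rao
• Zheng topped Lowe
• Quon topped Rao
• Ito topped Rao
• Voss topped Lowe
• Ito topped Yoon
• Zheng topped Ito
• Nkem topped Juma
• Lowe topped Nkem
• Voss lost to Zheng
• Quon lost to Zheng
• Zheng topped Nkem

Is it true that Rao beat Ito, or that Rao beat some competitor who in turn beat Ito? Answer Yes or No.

No

Rao did not beat Ito directly.
Rao beat Yoon, but each of them lost to Ito. No two-step path.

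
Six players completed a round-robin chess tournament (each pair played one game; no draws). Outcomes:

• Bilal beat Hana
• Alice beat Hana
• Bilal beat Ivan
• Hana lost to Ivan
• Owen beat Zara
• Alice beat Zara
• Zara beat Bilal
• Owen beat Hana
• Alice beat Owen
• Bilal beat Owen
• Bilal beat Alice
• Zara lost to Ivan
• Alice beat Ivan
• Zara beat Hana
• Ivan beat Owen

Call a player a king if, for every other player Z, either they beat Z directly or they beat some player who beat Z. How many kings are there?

3

Ivan cannot reach Alice in two steps.
Alice reaches everyone (king).
Hana cannot reach Ivan, Alice, Bilal, Owen, Zara in two steps.
Bilal reaches everyone (king).
Owen cannot reach Ivan, Alice in two steps.
Zara reaches everyone (king).
Kings: Alice, Bilal, Zara — 3.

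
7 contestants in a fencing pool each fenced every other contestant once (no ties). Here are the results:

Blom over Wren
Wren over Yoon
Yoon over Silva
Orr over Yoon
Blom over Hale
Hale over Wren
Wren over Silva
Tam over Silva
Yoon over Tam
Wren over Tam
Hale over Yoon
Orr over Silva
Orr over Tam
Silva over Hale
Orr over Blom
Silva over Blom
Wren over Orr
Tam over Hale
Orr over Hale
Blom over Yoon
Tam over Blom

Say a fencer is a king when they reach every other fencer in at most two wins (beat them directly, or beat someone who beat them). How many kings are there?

3

Hale cannot reach Blom in two steps.
Orr reaches everyone (king).
Blom reaches everyone (king).
Yoon cannot reach Orr, Wren in two steps.
Silva cannot reach Orr, Tam in two steps.
Wren reaches everyone (king).
Tam cannot reach Orr in two steps.
Kings: Orr, Blom, Wren — 3.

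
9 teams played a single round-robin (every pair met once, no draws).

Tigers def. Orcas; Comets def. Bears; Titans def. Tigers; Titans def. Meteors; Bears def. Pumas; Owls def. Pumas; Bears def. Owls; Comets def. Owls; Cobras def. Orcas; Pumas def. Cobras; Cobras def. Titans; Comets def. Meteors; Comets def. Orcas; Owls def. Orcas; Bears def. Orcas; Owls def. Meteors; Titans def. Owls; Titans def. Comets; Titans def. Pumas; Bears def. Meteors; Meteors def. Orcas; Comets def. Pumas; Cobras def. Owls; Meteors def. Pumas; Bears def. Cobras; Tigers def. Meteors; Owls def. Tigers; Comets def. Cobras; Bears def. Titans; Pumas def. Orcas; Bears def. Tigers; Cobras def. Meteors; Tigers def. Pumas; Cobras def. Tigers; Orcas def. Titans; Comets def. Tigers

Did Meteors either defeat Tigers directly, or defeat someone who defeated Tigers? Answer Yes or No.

Meteors did not beat Tigers directly.
Meteors beat Orcas, Pumas, but each of them lost to Tigers. No two-step path.

No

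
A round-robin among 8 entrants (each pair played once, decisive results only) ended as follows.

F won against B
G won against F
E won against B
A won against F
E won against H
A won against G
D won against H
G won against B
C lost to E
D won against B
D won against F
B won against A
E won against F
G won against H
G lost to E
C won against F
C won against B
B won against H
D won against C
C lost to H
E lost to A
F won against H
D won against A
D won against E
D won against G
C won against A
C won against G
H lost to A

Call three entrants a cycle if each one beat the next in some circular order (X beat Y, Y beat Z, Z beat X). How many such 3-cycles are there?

8

Win totals: A 4, B 2, C 4, D 7, E 5, F 2, G 3, H 1.
An entrant with w wins dominates both others in C(w,2) triples; summing gives 6 + 1 + 6 + 21 + 10 + 1 + 3 + 0 = 48 transitive triples.
Total triples C(8,3) = 56, so cyclic triples = 56 − 48 = 8.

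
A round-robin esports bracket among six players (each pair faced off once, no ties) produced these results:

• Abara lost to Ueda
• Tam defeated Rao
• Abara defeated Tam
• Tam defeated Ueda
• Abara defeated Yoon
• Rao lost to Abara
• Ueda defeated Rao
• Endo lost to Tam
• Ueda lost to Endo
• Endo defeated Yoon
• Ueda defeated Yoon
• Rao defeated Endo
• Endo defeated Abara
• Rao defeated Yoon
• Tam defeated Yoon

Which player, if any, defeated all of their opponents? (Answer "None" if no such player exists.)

Highest win total is Tam with 4 (out of 5 possible).
Tam lost to Abara, so no player went undefeated.

None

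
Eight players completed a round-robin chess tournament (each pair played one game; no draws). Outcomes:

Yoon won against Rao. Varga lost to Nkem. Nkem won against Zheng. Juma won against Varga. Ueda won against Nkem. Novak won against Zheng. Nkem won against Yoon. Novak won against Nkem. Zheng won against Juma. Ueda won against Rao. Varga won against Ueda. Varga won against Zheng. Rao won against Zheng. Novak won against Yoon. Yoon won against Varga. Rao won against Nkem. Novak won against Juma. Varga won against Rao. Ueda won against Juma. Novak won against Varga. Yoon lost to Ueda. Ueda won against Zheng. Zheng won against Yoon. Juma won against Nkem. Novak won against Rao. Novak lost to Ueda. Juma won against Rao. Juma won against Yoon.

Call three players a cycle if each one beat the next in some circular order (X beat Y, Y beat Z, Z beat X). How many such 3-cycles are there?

Win totals: Yoon 2, Ueda 6, Varga 3, Rao 2, Nkem 3, Zheng 2, Novak 6, Juma 4.
A player with w wins dominates both others in C(w,2) triples; summing gives 1 + 15 + 3 + 1 + 3 + 1 + 15 + 6 = 45 transitive triples.
Total triples C(8,3) = 56, so cyclic triples = 56 − 45 = 11.

11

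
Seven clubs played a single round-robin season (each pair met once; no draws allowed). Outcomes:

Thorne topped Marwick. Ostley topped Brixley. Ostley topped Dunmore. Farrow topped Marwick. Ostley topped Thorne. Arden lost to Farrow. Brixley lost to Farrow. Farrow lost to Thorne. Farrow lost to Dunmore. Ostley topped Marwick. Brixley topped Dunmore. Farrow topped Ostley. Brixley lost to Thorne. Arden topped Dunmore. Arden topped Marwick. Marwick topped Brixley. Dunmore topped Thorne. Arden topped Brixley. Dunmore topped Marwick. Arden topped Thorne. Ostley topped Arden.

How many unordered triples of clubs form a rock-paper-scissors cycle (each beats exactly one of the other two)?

Win totals: Ostley 5, Thorne 3, Arden 4, Brixley 1, Marwick 1, Dunmore 3, Farrow 4.
A club with w wins dominates both others in C(w,2) triples; summing gives 10 + 3 + 6 + 0 + 0 + 3 + 6 = 28 transitive triples.
Total triples C(7,3) = 35, so cyclic triples = 35 − 28 = 7.

7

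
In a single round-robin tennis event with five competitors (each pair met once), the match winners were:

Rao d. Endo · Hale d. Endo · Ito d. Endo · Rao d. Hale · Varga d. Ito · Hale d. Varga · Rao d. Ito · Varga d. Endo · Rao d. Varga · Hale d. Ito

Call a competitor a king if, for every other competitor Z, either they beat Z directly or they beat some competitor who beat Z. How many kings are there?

Rao reaches everyone (king).
Varga cannot reach Rao, Hale in two steps.
Ito cannot reach Rao, Varga, Hale in two steps.
Hale cannot reach Rao in two steps.
Endo cannot reach Rao, Varga, Ito, Hale in two steps.
Kings: Rao — 1.

1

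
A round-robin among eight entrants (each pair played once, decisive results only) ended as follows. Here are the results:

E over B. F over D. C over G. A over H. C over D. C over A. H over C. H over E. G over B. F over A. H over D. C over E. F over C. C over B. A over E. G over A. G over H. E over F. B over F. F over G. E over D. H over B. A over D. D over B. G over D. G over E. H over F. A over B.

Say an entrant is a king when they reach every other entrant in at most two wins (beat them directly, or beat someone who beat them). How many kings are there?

4

A cannot reach G in two steps.
B cannot reach E, H in two steps.
C reaches everyone (king).
D cannot reach A, C, E, G, H in two steps.
E cannot reach H in two steps.
F reaches everyone (king).
G reaches everyone (king).
H reaches everyone (king).
Kings: C, F, G, H — 4.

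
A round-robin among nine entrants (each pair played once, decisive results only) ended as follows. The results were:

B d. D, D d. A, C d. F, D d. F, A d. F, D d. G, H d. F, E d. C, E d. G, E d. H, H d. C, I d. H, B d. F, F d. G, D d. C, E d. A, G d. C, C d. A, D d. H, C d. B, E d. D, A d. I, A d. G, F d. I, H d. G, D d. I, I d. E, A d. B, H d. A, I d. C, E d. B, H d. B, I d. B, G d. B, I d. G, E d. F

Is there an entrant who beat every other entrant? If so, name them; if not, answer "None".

None

Highest win total is E with 7 (out of 8 possible).
E lost to I, so no entrant went undefeated.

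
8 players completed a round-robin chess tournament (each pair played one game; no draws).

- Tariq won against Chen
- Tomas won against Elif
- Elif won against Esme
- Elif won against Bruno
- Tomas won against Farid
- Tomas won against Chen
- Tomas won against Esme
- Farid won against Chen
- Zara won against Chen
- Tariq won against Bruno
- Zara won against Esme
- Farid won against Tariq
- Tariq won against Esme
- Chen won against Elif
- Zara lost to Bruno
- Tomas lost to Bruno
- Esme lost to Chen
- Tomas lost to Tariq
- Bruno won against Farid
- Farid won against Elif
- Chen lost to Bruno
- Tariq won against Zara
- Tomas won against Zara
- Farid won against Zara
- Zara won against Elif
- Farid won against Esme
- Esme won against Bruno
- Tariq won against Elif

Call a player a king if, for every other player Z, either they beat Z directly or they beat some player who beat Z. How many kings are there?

4

Farid reaches everyone (king).
Tariq reaches everyone (king).
Tomas reaches everyone (king).
Zara cannot reach Farid, Tariq, Tomas in two steps.
Bruno reaches everyone (king).
Elif cannot reach Tariq in two steps.
Chen cannot reach Farid, Tariq, Tomas, Zara in two steps.
Esme cannot reach Tariq, Elif in two steps.
Kings: Farid, Tariq, Tomas, Bruno — 4.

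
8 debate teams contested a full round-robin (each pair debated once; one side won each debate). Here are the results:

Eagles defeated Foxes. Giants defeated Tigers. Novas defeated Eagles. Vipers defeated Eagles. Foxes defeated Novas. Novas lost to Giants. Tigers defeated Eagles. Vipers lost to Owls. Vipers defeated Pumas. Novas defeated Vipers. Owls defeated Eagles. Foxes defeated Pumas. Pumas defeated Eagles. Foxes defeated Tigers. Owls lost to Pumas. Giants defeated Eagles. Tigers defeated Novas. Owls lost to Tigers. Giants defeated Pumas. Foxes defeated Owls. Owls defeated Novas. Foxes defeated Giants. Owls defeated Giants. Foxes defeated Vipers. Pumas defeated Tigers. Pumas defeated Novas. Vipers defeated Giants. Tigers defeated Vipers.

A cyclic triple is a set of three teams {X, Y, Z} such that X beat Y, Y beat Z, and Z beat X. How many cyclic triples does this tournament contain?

13

Win totals: Foxes 6, Owls 4, Novas 2, Vipers 3, Tigers 4, Pumas 4, Eagles 1, Giants 4.
A team with w wins dominates both others in C(w,2) triples; summing gives 15 + 6 + 1 + 3 + 6 + 6 + 0 + 6 = 43 transitive triples.
Total triples C(8,3) = 56, so cyclic triples = 56 − 43 = 13.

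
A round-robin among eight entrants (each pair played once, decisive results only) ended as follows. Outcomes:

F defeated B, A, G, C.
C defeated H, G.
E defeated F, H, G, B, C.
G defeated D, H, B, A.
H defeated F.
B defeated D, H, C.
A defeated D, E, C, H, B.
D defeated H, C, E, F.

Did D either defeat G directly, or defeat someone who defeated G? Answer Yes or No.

D did not beat G directly.
D beat C, E, F, H. Of those, C beat G.

Yes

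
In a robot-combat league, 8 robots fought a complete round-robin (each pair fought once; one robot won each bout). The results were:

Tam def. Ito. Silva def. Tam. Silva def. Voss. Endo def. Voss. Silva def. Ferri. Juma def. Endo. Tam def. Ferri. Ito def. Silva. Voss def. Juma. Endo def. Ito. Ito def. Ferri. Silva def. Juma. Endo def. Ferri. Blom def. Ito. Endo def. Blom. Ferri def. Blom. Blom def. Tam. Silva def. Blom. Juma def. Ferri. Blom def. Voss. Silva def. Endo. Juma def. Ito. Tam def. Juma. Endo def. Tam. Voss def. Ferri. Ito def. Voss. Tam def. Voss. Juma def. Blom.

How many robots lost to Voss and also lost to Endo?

Voss beat: Ferri, Juma.
Endo beat: Tam, Ferri, Ito, Blom, Voss.
Both beat: Ferri — 1.

1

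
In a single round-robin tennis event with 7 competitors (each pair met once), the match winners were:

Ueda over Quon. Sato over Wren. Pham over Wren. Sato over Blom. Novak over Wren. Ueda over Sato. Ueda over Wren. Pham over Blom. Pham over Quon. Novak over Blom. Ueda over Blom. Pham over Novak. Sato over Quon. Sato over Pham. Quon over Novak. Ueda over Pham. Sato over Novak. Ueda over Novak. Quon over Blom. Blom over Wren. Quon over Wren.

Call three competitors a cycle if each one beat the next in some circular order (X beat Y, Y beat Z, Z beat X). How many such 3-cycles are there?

0

Win totals: Blom 1, Ueda 6, Wren 0, Pham 4, Sato 5, Novak 2, Quon 3.
A competitor with w wins dominates both others in C(w,2) triples; summing gives 0 + 15 + 0 + 6 + 10 + 1 + 3 = 35 transitive triples.
Total triples C(7,3) = 35, so cyclic triples = 35 − 35 = 0.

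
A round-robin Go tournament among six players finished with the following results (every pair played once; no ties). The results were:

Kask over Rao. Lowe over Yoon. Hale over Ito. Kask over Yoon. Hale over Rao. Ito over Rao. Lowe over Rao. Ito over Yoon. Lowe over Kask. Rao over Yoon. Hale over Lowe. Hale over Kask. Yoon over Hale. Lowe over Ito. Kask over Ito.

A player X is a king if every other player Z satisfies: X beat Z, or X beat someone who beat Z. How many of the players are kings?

Ito cannot reach Kask, Lowe in two steps.
Rao cannot reach Ito, Kask, Lowe in two steps.
Hale reaches everyone (king).
Yoon reaches everyone (king).
Kask cannot reach Lowe in two steps.
Lowe reaches everyone (king).
Kings: Hale, Yoon, Lowe — 3.

3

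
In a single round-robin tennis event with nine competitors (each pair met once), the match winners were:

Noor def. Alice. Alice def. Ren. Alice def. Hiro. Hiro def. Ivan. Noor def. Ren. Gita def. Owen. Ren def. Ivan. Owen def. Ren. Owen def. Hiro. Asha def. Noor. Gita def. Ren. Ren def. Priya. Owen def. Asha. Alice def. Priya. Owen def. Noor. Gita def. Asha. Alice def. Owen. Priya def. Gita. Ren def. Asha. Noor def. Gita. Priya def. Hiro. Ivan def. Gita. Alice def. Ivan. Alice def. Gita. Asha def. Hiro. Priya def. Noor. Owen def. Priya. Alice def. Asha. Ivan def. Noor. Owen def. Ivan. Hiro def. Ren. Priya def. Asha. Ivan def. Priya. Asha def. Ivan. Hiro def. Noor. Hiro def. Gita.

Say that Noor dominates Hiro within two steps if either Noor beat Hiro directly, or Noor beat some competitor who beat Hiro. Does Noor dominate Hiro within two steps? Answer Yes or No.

Yes

Noor did not beat Hiro directly.
Noor beat Alice, Gita, Ren. Of those, Alice beat Hiro.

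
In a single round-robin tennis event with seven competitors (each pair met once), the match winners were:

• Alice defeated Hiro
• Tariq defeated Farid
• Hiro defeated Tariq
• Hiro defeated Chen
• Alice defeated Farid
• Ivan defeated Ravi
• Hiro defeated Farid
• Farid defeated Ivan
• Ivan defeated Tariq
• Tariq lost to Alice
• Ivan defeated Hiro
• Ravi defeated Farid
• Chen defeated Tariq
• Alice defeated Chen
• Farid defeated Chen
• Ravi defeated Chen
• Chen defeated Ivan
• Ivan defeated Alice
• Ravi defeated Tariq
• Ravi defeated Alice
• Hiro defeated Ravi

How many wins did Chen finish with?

2

Chen's results: beat Tariq, Ivan; lost to Alice, Farid, Hiro, Ravi.
That is 2 wins.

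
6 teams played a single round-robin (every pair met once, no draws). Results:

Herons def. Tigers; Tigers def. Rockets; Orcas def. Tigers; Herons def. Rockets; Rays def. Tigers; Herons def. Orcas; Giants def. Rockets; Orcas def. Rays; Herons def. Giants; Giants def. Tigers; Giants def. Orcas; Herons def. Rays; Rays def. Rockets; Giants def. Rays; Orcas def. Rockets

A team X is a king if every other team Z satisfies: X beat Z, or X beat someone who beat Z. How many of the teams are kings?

1

Orcas cannot reach Herons, Giants in two steps.
Rays cannot reach Orcas, Herons, Giants in two steps.
Herons reaches everyone (king).
Rockets cannot reach Orcas, Rays, Herons, Tigers, Giants in two steps.
Tigers cannot reach Orcas, Rays, Herons, Giants in two steps.
Giants cannot reach Herons in two steps.
Kings: Herons — 1.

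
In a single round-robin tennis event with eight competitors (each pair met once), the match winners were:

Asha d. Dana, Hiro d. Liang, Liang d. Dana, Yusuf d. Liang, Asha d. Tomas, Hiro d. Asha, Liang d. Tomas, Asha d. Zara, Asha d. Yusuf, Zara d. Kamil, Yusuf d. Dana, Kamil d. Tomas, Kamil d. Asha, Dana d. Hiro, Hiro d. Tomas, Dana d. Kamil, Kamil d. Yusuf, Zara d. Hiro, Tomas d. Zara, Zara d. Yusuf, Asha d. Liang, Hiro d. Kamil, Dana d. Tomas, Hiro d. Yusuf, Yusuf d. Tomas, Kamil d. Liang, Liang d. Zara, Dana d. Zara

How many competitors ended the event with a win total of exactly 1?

Win totals: Zara 3, Tomas 1, Yusuf 3, Hiro 5, Kamil 4, Liang 3, Asha 5, Dana 4.
Exactly 1: Tomas — 1 competitor.

1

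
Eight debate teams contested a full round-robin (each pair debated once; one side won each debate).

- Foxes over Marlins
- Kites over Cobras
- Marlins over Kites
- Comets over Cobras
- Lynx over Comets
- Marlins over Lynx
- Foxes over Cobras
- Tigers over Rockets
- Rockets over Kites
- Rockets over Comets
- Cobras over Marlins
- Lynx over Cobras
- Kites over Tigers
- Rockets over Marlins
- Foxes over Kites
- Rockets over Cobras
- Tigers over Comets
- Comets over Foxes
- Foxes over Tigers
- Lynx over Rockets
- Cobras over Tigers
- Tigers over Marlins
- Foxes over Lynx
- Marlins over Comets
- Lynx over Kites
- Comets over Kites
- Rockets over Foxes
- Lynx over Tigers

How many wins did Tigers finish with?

3

Tigers' results: beat Marlins, Rockets, Comets; lost to Lynx, Foxes, Cobras, Kites.
That is 3 wins.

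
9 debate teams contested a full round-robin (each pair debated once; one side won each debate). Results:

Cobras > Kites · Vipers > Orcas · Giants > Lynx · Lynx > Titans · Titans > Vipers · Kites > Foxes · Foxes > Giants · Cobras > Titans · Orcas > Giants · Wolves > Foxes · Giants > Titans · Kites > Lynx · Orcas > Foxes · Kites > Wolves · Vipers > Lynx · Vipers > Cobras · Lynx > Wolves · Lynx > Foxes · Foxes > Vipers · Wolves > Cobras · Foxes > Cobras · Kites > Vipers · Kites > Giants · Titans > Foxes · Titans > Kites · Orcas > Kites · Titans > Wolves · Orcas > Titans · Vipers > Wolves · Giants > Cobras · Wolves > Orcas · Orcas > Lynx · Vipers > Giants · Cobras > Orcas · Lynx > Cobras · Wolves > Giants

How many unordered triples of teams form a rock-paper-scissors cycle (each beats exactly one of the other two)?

27

Win totals: Foxes 3, Kites 5, Giants 3, Lynx 4, Orcas 5, Vipers 5, Cobras 3, Titans 4, Wolves 4.
A team with w wins dominates both others in C(w,2) triples; summing gives 3 + 10 + 3 + 6 + 10 + 10 + 3 + 6 + 6 = 57 transitive triples.
Total triples C(9,3) = 84, so cyclic triples = 84 − 57 = 27.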